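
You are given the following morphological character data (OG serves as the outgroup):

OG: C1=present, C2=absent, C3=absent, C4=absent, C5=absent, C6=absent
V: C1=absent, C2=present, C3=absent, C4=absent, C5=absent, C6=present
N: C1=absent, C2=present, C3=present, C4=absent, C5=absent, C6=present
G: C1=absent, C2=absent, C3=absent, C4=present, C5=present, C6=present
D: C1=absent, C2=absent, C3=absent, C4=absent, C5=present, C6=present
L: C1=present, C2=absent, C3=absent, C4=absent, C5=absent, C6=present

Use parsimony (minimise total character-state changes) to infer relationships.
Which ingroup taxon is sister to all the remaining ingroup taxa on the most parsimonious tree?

Character polarity is set by the outgroup: the derived state is whichever differs from the outgroup's state, so for C1 the derived state is 'absent', and for the remaining characters it is 'present'.
C1 (derived state 'absent') is shared by D, G, N, and V — a synapomorphy uniting that clade.
Only N and V show the derived state 'present' for C2, supporting them as a clade.
C3 (derived state 'present') is unique to N (autapomorphy; uninformative for grouping).
C4 (derived state 'present') is unique to G (autapomorphy; uninformative for grouping).
C5 (derived state 'present') is shared by D and G — a synapomorphy uniting that clade.
All ingroup taxa share the derived state 'present' for C6; it defines the ingroup but does not resolve relationships within it.
Most parsimonious ingroup topology: (((V,N),(G,D)),L).
L is sister to the clade containing all other ingroup taxa, so it is the earliest-diverging (most basal) ingroup lineage.

L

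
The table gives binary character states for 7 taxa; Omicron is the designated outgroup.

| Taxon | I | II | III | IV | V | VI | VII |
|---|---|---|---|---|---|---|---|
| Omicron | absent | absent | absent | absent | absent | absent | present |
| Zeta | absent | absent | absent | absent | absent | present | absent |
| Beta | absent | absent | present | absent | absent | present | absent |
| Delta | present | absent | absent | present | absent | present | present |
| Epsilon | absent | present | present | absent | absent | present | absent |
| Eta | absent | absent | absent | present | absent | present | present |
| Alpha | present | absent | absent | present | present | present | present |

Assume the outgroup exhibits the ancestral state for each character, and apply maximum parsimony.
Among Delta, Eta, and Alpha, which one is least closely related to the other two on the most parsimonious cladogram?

Eta

Character polarity is set by the outgroup: the derived state is whichever differs from the outgroup's state, so for VII the derived state is 'absent', and for the remaining characters it is 'present'.
I (derived state 'present') is shared by Alpha and Delta — a synapomorphy uniting that clade.
II (derived state 'present') is unique to Epsilon (autapomorphy; uninformative for grouping).
III (derived state 'present') is shared by Beta and Epsilon — a synapomorphy uniting that clade.
Only Alpha, Delta, and Eta show the derived state 'present' for IV, supporting them as a clade.
V (derived state 'present') is unique to Alpha (autapomorphy; uninformative for grouping).
All ingroup taxa share the derived state 'present' for VI; it defines the ingroup but does not resolve relationships within it.
VII: derived state 'absent' in Beta, Epsilon, and Zeta only — synapomorphy for {Beta, Epsilon, Zeta}.
Most parsimonious ingroup topology: ((Zeta,(Beta,Epsilon)),((Delta,Alpha),Eta)).
Alpha and Delta share a more recent common ancestor with each other than either does with Eta, so Eta is the least closely related of the three.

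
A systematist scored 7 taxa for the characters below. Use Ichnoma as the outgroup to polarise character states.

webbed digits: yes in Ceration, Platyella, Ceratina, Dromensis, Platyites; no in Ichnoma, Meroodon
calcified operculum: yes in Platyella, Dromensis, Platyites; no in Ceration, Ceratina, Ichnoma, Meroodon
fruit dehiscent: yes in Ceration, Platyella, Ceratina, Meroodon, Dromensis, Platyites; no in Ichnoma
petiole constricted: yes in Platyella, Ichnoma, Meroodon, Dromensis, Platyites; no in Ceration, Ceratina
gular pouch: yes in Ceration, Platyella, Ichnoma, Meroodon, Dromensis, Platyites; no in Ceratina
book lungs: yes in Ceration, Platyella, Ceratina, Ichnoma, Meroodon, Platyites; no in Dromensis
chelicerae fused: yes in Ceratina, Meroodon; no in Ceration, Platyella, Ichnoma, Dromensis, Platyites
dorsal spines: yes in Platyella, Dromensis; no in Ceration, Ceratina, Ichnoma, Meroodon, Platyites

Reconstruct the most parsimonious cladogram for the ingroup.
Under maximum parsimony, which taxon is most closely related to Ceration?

Character polarity is set by the outgroup: the derived state is whichever differs from the outgroup's state, so for petiole constricted, gular pouch, book lungs the derived state is 'no', and for the remaining characters it is 'yes'.
webbed digits: derived state 'yes' in Ceratina, Ceration, Dromensis, Platyella, and Platyites only — synapomorphy for {Ceratina, Ceration, Dromensis, Platyella, Platyites}.
calcified operculum (derived state 'yes') is shared by Dromensis, Platyella, and Platyites — a synapomorphy uniting that clade.
All ingroup taxa share the derived state 'yes' for fruit dehiscent; it defines the ingroup but does not resolve relationships within it.
petiole constricted (derived state 'no') is shared by Ceratina and Ceration — a synapomorphy uniting that clade.
gular pouch: derived state 'no' in Ceratina only — an autapomorphy, so it tells us nothing about relationships among taxa.
book lungs: derived state 'no' in Dromensis only — an autapomorphy, so it tells us nothing about relationships among taxa.
chelicerae fused (state 'yes') occurs in Ceratina and Meroodon but conflicts with the nesting implied by the other characters — most parsimoniously interpreted as homoplasy.
dorsal spines: derived state 'yes' in Dromensis and Platyella only — synapomorphy for {Dromensis, Platyella}.
Most parsimonious ingroup topology: ((((Platyella,Dromensis),Platyites),(Ceration,Ceratina)),Meroodon).
Ceration and Ceratina form a cherry on this tree, so they are sister taxa.

Ceratina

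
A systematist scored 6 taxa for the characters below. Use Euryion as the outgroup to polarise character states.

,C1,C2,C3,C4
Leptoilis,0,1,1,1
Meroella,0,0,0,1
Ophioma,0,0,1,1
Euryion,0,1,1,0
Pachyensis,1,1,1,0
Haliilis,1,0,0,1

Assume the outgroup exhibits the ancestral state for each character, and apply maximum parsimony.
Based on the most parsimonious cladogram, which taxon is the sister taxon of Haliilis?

Character polarity is set by the outgroup: the derived state is whichever differs from the outgroup's state, so for C2, C3 the derived state is '0', and for the remaining characters it is '1'.
C1 (state '1') occurs in Haliilis and Pachyensis but conflicts with the nesting implied by the other characters — most parsimoniously interpreted as homoplasy.
C2: derived state '0' in Haliilis, Meroella, and Ophioma only — synapomorphy for {Haliilis, Meroella, Ophioma}.
C3: derived state '0' in Haliilis and Meroella only — synapomorphy for {Haliilis, Meroella}.
Only Haliilis, Leptoilis, Meroella, and Ophioma show the derived state '1' for C4, supporting them as a clade.
Most parsimonious ingroup topology: ((Leptoilis,(Ophioma,(Haliilis,Meroella))),Pachyensis).
Haliilis and Meroella form a cherry on this tree, so they are sister taxa.

Meroella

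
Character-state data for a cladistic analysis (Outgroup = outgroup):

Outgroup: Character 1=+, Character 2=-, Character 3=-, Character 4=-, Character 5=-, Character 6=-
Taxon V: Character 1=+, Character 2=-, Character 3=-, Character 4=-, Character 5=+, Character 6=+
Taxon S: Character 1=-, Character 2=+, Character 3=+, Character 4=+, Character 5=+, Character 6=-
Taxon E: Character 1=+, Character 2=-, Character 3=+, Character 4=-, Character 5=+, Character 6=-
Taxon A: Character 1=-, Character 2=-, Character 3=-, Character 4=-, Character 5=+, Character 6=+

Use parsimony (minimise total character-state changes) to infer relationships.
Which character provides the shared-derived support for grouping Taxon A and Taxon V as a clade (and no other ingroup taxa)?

Character polarity is set by the outgroup: the derived state is whichever differs from the outgroup's state, so for Character 1 the derived state is '-', and for the remaining characters it is '+'.
Character 1 groups Taxon A and Taxon S, which is incompatible with the clades supported by the remaining characters; treating it as convergent (homoplasy) costs fewer steps than any alternative tree.
Character 2 (derived state '+') is unique to Taxon S (autapomorphy; uninformative for grouping).
Character 3: derived state '+' in Taxon E and Taxon S only — synapomorphy for {Taxon E, Taxon S}.
Character 4 (derived state '+') is unique to Taxon S (autapomorphy; uninformative for grouping).
Character 5 (derived state '+') is shared by all ingroup taxa — unites the whole ingroup.
Character 6: derived state '+' in Taxon A and Taxon V only — synapomorphy for {Taxon A, Taxon V}.
Most parsimonious ingroup topology: ((Taxon V,Taxon A),(Taxon S,Taxon E)).
The clade {Taxon A, Taxon V} is supported by Character 6: its derived state '+' occurs in exactly those taxa and in no other taxon (including the outgroup).

Character 6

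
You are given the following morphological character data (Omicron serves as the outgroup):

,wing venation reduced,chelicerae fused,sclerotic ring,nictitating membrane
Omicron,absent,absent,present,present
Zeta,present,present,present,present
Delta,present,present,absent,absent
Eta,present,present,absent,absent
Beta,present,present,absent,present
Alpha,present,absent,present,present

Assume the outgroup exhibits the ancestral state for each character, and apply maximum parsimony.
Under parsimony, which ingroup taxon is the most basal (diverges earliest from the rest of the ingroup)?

Alpha

Character polarity is set by the outgroup: the derived state is whichever differs from the outgroup's state, so for sclerotic ring, nictitating membrane the derived state is 'absent', and for the remaining characters it is 'present'.
All ingroup taxa share the derived state 'present' for wing venation reduced; it defines the ingroup but does not resolve relationships within it.
Only Beta, Delta, Eta, and Zeta show the derived state 'present' for chelicerae fused, supporting them as a clade.
sclerotic ring: derived state 'absent' in Beta, Delta, and Eta only — synapomorphy for {Beta, Delta, Eta}.
nictitating membrane: derived state 'absent' in Delta and Eta only — synapomorphy for {Delta, Eta}.
Most parsimonious ingroup topology: ((Zeta,((Delta,Eta),Beta)),Alpha).
Alpha is sister to the clade containing all other ingroup taxa, so it is the earliest-diverging (most basal) ingroup lineage.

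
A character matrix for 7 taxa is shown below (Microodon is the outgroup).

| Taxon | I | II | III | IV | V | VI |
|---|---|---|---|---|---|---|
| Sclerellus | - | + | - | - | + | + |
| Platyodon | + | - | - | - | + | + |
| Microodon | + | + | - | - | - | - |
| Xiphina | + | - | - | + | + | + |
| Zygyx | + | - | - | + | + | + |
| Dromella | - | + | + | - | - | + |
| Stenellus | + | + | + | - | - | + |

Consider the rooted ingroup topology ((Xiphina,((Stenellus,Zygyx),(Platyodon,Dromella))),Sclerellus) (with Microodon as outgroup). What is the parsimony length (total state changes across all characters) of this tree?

13

Map each character onto ((Xiphina,((Stenellus,Zygyx),(Platyodon,Dromella))),Sclerellus) (rooted by Microodon) and count the minimum state changes it requires (Fitch parsimony):
I: 2; II: 3; III: 2; IV: 2; V: 3; VI: 1.
Total tree length = 13.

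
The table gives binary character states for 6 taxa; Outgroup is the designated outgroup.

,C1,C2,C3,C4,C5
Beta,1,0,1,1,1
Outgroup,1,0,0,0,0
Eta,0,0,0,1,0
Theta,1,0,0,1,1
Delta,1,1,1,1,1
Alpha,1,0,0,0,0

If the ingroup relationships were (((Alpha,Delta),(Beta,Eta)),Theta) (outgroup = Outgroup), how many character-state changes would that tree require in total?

9

Map each character onto (((Alpha,Delta),(Beta,Eta)),Theta) (rooted by Outgroup) and count the minimum state changes it requires (Fitch parsimony):
C1: 1; C2: 1; C3: 2; C4: 2; C5: 3.
Total tree length = 9.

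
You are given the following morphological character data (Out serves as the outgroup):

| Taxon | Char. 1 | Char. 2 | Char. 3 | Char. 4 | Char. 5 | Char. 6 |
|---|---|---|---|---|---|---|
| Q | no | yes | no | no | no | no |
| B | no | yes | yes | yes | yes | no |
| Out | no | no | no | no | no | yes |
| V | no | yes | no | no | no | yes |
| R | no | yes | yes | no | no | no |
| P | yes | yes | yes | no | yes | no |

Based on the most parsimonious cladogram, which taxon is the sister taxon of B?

P

Character polarity is set by the outgroup: the derived state is whichever differs from the outgroup's state, so for Char. 6 the derived state is 'no', and for the remaining characters it is 'yes'.
Char. 1 (derived state 'yes') is unique to P (autapomorphy; uninformative for grouping).
Char. 2 (derived state 'yes') is shared by all ingroup taxa — unites the whole ingroup.
Char. 3: derived state 'yes' in B, P, and R only — synapomorphy for {B, P, R}.
Char. 4 (derived state 'yes') is unique to B (autapomorphy; uninformative for grouping).
Char. 5 (derived state 'yes') is shared by B and P — a synapomorphy uniting that clade.
Char. 6: derived state 'no' in B, P, Q, and R only — synapomorphy for {B, P, Q, R}.
Most parsimonious ingroup topology: ((((P,B),R),Q),V).
B and P form a cherry on this tree, so they are sister taxa.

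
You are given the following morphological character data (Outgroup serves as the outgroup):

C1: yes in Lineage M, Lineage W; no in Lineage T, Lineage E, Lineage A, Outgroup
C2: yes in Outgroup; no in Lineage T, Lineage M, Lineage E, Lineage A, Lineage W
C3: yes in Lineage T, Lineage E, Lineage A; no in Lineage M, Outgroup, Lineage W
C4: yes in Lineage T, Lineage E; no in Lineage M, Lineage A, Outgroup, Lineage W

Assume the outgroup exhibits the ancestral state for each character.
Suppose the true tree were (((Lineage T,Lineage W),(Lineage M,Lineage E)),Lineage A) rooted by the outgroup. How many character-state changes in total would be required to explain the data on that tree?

Map each character onto (((Lineage T,Lineage W),(Lineage M,Lineage E)),Lineage A) (rooted by Outgroup) and count the minimum state changes it requires (Fitch parsimony):
C1: 2; C2: 1; C3: 3; C4: 2.
Total tree length = 8.

8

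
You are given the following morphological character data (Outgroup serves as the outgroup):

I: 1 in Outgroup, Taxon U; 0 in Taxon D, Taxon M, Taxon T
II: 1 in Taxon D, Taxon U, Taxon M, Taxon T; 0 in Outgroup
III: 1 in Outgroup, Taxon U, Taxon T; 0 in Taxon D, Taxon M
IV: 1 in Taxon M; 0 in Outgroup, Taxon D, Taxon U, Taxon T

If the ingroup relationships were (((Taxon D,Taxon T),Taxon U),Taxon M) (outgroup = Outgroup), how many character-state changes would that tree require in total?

Map each character onto (((Taxon D,Taxon T),Taxon U),Taxon M) (rooted by Outgroup) and count the minimum state changes it requires (Fitch parsimony):
I: 2; II: 1; III: 2; IV: 1.
Total tree length = 6.

6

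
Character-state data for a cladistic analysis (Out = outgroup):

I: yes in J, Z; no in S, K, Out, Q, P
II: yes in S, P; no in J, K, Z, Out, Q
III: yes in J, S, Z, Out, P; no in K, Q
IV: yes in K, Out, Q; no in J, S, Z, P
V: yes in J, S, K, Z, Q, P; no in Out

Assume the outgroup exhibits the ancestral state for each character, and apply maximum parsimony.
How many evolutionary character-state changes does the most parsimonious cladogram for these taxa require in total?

5

Character polarity is set by the outgroup: the derived state is whichever differs from the outgroup's state, so for III, IV the derived state is 'no', and for the remaining characters it is 'yes'.
Only J and Z show the derived state 'yes' for I, supporting them as a clade.
II (derived state 'yes') is shared by P and S — a synapomorphy uniting that clade.
III: derived state 'no' in K and Q only — synapomorphy for {K, Q}.
Only J, P, S, and Z show the derived state 'no' for IV, supporting them as a clade.
All ingroup taxa share the derived state 'yes' for V; it defines the ingroup but does not resolve relationships within it.
Most parsimonious ingroup topology: (((S,P),(J,Z)),(K,Q)).
Changes per character on this tree: I: 1; II: 1; III: 1; IV: 1; V: 1.
Total = 5.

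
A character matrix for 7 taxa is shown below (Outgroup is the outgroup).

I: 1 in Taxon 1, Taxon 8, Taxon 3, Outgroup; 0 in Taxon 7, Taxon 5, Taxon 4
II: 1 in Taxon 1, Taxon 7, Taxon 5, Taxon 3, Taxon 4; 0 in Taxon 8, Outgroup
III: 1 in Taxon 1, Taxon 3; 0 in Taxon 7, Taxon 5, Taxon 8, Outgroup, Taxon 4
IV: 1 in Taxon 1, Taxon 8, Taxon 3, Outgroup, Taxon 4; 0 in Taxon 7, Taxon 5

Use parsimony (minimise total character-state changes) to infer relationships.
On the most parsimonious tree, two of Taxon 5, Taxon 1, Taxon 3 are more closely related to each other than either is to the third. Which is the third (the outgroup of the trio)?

Taxon 5

Character polarity is set by the outgroup: the derived state is whichever differs from the outgroup's state, so for I, IV the derived state is '0', and for the remaining characters it is '1'.
I: derived state '0' in Taxon 4, Taxon 5, and Taxon 7 only — synapomorphy for {Taxon 4, Taxon 5, Taxon 7}.
II (derived state '1') is shared by Taxon 1, Taxon 3, Taxon 4, Taxon 5, and Taxon 7 — a synapomorphy uniting that clade.
Only Taxon 1 and Taxon 3 show the derived state '1' for III, supporting them as a clade.
IV: derived state '0' in Taxon 5 and Taxon 7 only — synapomorphy for {Taxon 5, Taxon 7}.
Most parsimonious ingroup topology: ((((Taxon 7,Taxon 5),Taxon 4),(Taxon 1,Taxon 3)),Taxon 8).
Taxon 3 and Taxon 1 share a more recent common ancestor with each other than either does with Taxon 5, so Taxon 5 is the least closely related of the three.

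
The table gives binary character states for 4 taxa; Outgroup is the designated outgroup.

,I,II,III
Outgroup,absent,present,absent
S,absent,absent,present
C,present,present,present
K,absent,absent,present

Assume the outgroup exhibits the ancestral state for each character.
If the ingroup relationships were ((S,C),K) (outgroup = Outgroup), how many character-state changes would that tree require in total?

Map each character onto ((S,C),K) (rooted by Outgroup) and count the minimum state changes it requires (Fitch parsimony):
I: 1; II: 2; III: 1.
Total tree length = 4.

4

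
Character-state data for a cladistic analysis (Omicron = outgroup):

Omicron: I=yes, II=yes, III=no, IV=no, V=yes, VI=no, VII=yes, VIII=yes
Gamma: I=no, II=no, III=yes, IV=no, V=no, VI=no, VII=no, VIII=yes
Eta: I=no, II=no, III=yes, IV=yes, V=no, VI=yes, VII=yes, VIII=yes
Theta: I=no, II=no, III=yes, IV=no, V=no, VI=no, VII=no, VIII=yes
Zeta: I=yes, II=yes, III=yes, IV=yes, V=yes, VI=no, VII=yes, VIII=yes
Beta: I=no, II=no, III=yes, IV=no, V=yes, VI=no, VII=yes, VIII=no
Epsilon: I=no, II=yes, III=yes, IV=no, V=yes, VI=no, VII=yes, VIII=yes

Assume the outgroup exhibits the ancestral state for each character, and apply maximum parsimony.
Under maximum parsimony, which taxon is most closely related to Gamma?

Character polarity is set by the outgroup: the derived state is whichever differs from the outgroup's state, so for I, II, V, VII, VIII the derived state is 'no', and for the remaining characters it is 'yes'.
Only Beta, Epsilon, Eta, Gamma, and Theta show the derived state 'no' for I, supporting them as a clade.
II: derived state 'no' in Beta, Eta, Gamma, and Theta only — synapomorphy for {Beta, Eta, Gamma, Theta}.
III (derived state 'yes') is shared by all ingroup taxa — unites the whole ingroup.
IV groups Eta and Zeta, which is incompatible with the clades supported by the remaining characters; treating it as convergent (homoplasy) costs fewer steps than any alternative tree.
Only Eta, Gamma, and Theta show the derived state 'no' for V, supporting them as a clade.
VI: derived state 'yes' in Eta only — an autapomorphy, so it tells us nothing about relationships among taxa.
VII (derived state 'no') is shared by Gamma and Theta — a synapomorphy uniting that clade.
VIII: derived state 'no' in Beta only — an autapomorphy, so it tells us nothing about relationships among taxa.
Most parsimonious ingroup topology: (((((Gamma,Theta),Eta),Beta),Epsilon),Zeta).
Gamma and Theta form a cherry on this tree, so they are sister taxa.

Theta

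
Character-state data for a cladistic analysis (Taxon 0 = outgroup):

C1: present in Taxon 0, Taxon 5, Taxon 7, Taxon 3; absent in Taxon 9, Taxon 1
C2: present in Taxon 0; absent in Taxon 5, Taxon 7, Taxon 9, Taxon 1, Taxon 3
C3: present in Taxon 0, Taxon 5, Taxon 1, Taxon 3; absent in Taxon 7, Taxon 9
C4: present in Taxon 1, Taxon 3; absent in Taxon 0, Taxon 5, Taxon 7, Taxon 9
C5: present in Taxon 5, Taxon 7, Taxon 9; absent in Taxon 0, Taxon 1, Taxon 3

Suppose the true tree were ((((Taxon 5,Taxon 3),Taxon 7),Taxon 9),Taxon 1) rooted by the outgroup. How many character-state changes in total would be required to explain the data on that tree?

9

Map each character onto ((((Taxon 5,Taxon 3),Taxon 7),Taxon 9),Taxon 1) (rooted by Taxon 0) and count the minimum state changes it requires (Fitch parsimony):
C1: 2; C2: 1; C3: 2; C4: 2; C5: 2.
Total tree length = 9.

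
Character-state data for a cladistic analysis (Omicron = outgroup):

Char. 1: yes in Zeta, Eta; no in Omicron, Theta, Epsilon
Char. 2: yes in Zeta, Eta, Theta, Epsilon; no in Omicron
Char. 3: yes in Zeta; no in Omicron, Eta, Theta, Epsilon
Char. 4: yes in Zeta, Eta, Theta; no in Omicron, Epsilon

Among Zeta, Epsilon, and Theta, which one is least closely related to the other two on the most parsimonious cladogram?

The outgroup has state 'no' for every character, so 'yes' is the derived state throughout.
Char. 1: derived state 'yes' in Eta and Zeta only — synapomorphy for {Eta, Zeta}.
Char. 2 (derived state 'yes') is shared by all ingroup taxa — unites the whole ingroup.
Char. 3 (derived state 'yes') is unique to Zeta (autapomorphy; uninformative for grouping).
Char. 4: derived state 'yes' in Eta, Theta, and Zeta only — synapomorphy for {Eta, Theta, Zeta}.
Most parsimonious ingroup topology: (((Zeta,Eta),Theta),Epsilon).
Zeta and Theta share a more recent common ancestor with each other than either does with Epsilon, so Epsilon is the least closely related of the three.

Epsilon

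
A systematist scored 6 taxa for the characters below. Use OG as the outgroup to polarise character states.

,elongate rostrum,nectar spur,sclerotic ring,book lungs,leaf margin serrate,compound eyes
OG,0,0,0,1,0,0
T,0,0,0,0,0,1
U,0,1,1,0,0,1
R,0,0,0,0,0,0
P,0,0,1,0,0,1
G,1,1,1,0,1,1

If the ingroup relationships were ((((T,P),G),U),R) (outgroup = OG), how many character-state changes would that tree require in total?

8

Map each character onto ((((T,P),G),U),R) (rooted by OG) and count the minimum state changes it requires (Fitch parsimony):
elongate rostrum: 1; nectar spur: 2; sclerotic ring: 2; book lungs: 1; leaf margin serrate: 1; compound eyes: 1.
Total tree length = 8.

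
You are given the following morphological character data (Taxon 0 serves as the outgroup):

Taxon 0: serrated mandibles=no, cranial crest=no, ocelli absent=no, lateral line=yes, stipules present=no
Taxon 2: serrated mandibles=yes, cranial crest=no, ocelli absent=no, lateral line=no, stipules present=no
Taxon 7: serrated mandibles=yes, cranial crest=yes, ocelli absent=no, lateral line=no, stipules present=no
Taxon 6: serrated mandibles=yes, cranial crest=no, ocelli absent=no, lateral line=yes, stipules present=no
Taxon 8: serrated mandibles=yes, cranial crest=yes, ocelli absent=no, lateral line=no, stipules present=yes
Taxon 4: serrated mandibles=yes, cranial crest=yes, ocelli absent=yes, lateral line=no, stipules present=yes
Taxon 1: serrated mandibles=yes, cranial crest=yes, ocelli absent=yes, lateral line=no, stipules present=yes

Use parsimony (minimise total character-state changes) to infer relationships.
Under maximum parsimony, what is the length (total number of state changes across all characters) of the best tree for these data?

Character polarity is set by the outgroup: the derived state is whichever differs from the outgroup's state, so for lateral line the derived state is 'no', and for the remaining characters it is 'yes'.
All ingroup taxa share the derived state 'yes' for serrated mandibles; it defines the ingroup but does not resolve relationships within it.
Only Taxon 1, Taxon 4, Taxon 7, and Taxon 8 show the derived state 'yes' for cranial crest, supporting them as a clade.
ocelli absent (derived state 'yes') is shared by Taxon 1 and Taxon 4 — a synapomorphy uniting that clade.
Only Taxon 1, Taxon 2, Taxon 4, Taxon 7, and Taxon 8 show the derived state 'no' for lateral line, supporting them as a clade.
stipules present (derived state 'yes') is shared by Taxon 1, Taxon 4, and Taxon 8 — a synapomorphy uniting that clade.
Most parsimonious ingroup topology: ((Taxon 2,(Taxon 7,(Taxon 8,(Taxon 4,Taxon 1)))),Taxon 6).
Changes per character on this tree: serrated mandibles: 1; cranial crest: 1; ocelli absent: 1; lateral line: 1; stipules present: 1.
Total = 5.

5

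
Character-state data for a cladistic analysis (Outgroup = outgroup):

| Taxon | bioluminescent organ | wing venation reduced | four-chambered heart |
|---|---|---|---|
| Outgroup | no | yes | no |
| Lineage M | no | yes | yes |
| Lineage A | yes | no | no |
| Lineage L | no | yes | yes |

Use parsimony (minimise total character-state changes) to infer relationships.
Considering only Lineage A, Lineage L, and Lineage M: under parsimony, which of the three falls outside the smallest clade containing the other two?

Character polarity is set by the outgroup: the derived state is whichever differs from the outgroup's state, so for wing venation reduced the derived state is 'no', and for the remaining characters it is 'yes'.
bioluminescent organ (derived state 'yes') is unique to Lineage A (autapomorphy; uninformative for grouping).
wing venation reduced (derived state 'no') is unique to Lineage A (autapomorphy; uninformative for grouping).
four-chambered heart: derived state 'yes' in Lineage L and Lineage M only — synapomorphy for {Lineage L, Lineage M}.
Most parsimonious ingroup topology: ((Lineage M,Lineage L),Lineage A).
Lineage M and Lineage L share a more recent common ancestor with each other than either does with Lineage A, so Lineage A is the least closely related of the three.

Lineage A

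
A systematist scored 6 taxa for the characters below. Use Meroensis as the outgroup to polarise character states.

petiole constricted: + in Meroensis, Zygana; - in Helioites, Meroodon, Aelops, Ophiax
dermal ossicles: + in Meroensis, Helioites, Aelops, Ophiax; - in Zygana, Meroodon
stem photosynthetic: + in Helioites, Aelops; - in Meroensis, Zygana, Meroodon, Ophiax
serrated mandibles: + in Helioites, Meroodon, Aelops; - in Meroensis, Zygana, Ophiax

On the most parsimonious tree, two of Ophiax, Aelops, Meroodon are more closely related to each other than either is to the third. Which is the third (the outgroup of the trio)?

Character polarity is set by the outgroup: the derived state is whichever differs from the outgroup's state, so for petiole constricted, dermal ossicles the derived state is '-', and for the remaining characters it is '+'.
petiole constricted (derived state '-') is shared by Aelops, Helioites, Meroodon, and Ophiax — a synapomorphy uniting that clade.
dermal ossicles groups Meroodon and Zygana, which is incompatible with the clades supported by the remaining characters; treating it as convergent (homoplasy) costs fewer steps than any alternative tree.
stem photosynthetic: derived state '+' in Aelops and Helioites only — synapomorphy for {Aelops, Helioites}.
serrated mandibles: derived state '+' in Aelops, Helioites, and Meroodon only — synapomorphy for {Aelops, Helioites, Meroodon}.
Most parsimonious ingroup topology: (Zygana,(((Helioites,Aelops),Meroodon),Ophiax)).
Aelops and Meroodon share a more recent common ancestor with each other than either does with Ophiax, so Ophiax is the least closely related of the three.

Ophiax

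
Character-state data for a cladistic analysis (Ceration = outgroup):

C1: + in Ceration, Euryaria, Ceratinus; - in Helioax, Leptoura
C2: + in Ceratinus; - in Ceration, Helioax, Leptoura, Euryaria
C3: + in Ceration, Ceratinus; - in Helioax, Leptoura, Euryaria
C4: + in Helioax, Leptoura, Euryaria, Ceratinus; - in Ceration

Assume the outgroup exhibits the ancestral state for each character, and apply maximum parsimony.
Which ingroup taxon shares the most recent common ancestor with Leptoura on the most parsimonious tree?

Character polarity is set by the outgroup: the derived state is whichever differs from the outgroup's state, so for C1, C3 the derived state is '-', and for the remaining characters it is '+'.
C1 (derived state '-') is shared by Helioax and Leptoura — a synapomorphy uniting that clade.
C2: derived state '+' in Ceratinus only — an autapomorphy, so it tells us nothing about relationships among taxa.
C3: derived state '-' in Euryaria, Helioax, and Leptoura only — synapomorphy for {Euryaria, Helioax, Leptoura}.
C4 (derived state '+') is shared by all ingroup taxa — unites the whole ingroup.
Most parsimonious ingroup topology: (((Helioax,Leptoura),Euryaria),Ceratinus).
Leptoura and Helioax form a cherry on this tree, so they are sister taxa.

Helioax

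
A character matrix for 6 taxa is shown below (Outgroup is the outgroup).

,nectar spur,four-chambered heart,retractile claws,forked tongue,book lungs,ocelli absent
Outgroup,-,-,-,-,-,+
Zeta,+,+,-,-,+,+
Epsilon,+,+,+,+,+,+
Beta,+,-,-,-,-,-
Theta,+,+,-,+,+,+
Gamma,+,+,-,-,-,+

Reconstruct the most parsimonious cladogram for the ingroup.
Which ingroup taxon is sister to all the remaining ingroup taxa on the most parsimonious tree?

Character polarity is set by the outgroup: the derived state is whichever differs from the outgroup's state, so for ocelli absent the derived state is '-', and for the remaining characters it is '+'.
All ingroup taxa share the derived state '+' for nectar spur; it defines the ingroup but does not resolve relationships within it.
Only Epsilon, Gamma, Theta, and Zeta show the derived state '+' for four-chambered heart, supporting them as a clade.
retractile claws: derived state '+' in Epsilon only — an autapomorphy, so it tells us nothing about relationships among taxa.
forked tongue (derived state '+') is shared by Epsilon and Theta — a synapomorphy uniting that clade.
Only Epsilon, Theta, and Zeta show the derived state '+' for book lungs, supporting them as a clade.
ocelli absent (derived state '-') is unique to Beta (autapomorphy; uninformative for grouping).
Most parsimonious ingroup topology: (((Zeta,(Epsilon,Theta)),Gamma),Beta).
Beta is sister to the clade containing all other ingroup taxa, so it is the earliest-diverging (most basal) ingroup lineage.

Beta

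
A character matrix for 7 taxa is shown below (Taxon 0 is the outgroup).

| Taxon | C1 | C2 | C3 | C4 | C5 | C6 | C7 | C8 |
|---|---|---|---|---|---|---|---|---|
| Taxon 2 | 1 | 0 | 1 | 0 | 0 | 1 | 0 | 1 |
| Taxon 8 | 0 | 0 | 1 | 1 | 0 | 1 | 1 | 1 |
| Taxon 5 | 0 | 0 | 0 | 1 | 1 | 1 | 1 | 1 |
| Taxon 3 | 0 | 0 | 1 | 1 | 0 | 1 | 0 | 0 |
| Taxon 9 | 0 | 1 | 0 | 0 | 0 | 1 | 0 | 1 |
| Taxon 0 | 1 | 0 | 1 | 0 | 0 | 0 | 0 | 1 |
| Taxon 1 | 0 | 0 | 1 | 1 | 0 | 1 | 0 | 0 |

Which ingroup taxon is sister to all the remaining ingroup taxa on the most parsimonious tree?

Character polarity is set by the outgroup: the derived state is whichever differs from the outgroup's state, so for C1, C3, C8 the derived state is '0', and for the remaining characters it is '1'.
C1: derived state '0' in Taxon 1, Taxon 3, Taxon 5, Taxon 8, and Taxon 9 only — synapomorphy for {Taxon 1, Taxon 3, Taxon 5, Taxon 8, Taxon 9}.
C2 (derived state '1') is unique to Taxon 9 (autapomorphy; uninformative for grouping).
C3 (state '0') occurs in Taxon 5 and Taxon 9 but conflicts with the nesting implied by the other characters — most parsimoniously interpreted as homoplasy.
Only Taxon 1, Taxon 3, Taxon 5, and Taxon 8 show the derived state '1' for C4, supporting them as a clade.
C5: derived state '1' in Taxon 5 only — an autapomorphy, so it tells us nothing about relationships among taxa.
C6 (derived state '1') is shared by all ingroup taxa — unites the whole ingroup.
C7 (derived state '1') is shared by Taxon 5 and Taxon 8 — a synapomorphy uniting that clade.
C8: derived state '0' in Taxon 1 and Taxon 3 only — synapomorphy for {Taxon 1, Taxon 3}.
Most parsimonious ingroup topology: ((Taxon 9,((Taxon 3,Taxon 1),(Taxon 8,Taxon 5))),Taxon 2).
Taxon 2 is sister to the clade containing all other ingroup taxa, so it is the earliest-diverging (most basal) ingroup lineage.

Taxon 2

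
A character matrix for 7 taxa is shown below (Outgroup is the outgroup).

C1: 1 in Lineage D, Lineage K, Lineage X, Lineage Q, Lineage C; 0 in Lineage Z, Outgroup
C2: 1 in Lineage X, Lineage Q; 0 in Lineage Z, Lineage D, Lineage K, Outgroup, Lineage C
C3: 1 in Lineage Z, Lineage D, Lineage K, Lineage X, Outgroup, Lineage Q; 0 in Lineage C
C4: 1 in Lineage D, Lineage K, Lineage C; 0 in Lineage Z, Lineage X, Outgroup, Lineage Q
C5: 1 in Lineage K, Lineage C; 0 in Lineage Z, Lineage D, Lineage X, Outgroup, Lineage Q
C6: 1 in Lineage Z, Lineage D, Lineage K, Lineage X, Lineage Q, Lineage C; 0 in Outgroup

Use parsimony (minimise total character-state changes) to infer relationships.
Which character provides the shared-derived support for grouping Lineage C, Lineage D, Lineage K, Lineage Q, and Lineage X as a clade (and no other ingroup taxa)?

C1

Character polarity is set by the outgroup: the derived state is whichever differs from the outgroup's state, so for C3 the derived state is '0', and for the remaining characters it is '1'.
C1: derived state '1' in Lineage C, Lineage D, Lineage K, Lineage Q, and Lineage X only — synapomorphy for {Lineage C, Lineage D, Lineage K, Lineage Q, Lineage X}.
C2: derived state '1' in Lineage Q and Lineage X only — synapomorphy for {Lineage Q, Lineage X}.
C3 (derived state '0') is unique to Lineage C (autapomorphy; uninformative for grouping).
Only Lineage C, Lineage D, and Lineage K show the derived state '1' for C4, supporting them as a clade.
C5: derived state '1' in Lineage C and Lineage K only — synapomorphy for {Lineage C, Lineage K}.
All ingroup taxa share the derived state '1' for C6; it defines the ingroup but does not resolve relationships within it.
Most parsimonious ingroup topology: (((Lineage X,Lineage Q),((Lineage K,Lineage C),Lineage D)),Lineage Z).
The clade {Lineage C, Lineage D, Lineage K, Lineage Q, Lineage X} is supported by C1: its derived state '1' occurs in exactly those taxa and in no other taxon (including the outgroup).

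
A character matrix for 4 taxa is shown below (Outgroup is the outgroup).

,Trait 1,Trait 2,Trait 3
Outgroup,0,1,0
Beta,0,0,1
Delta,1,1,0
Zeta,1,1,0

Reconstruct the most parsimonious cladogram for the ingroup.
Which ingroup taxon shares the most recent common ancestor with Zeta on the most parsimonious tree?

Character polarity is set by the outgroup: the derived state is whichever differs from the outgroup's state, so for Trait 2 the derived state is '0', and for the remaining characters it is '1'.
Trait 1 (derived state '1') is shared by Delta and Zeta — a synapomorphy uniting that clade.
Trait 2: derived state '0' in Beta only — an autapomorphy, so it tells us nothing about relationships among taxa.
Trait 3: derived state '1' in Beta only — an autapomorphy, so it tells us nothing about relationships among taxa.
Most parsimonious ingroup topology: (Beta,(Delta,Zeta)).
Zeta and Delta form a cherry on this tree, so they are sister taxa.

Delta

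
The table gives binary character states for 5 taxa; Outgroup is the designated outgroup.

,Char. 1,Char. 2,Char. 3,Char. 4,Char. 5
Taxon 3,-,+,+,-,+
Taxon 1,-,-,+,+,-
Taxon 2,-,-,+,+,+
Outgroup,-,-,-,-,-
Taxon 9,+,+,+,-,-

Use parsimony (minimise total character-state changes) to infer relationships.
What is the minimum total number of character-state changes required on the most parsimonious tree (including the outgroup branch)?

The outgroup has state '-' for every character, so '+' is the derived state throughout.
Char. 1: derived state '+' in Taxon 9 only — an autapomorphy, so it tells us nothing about relationships among taxa.
Only Taxon 3 and Taxon 9 show the derived state '+' for Char. 2, supporting them as a clade.
All ingroup taxa share the derived state '+' for Char. 3; it defines the ingroup but does not resolve relationships within it.
Char. 4 (derived state '+') is shared by Taxon 1 and Taxon 2 — a synapomorphy uniting that clade.
Char. 5 (state '+') occurs in Taxon 2 and Taxon 3 but conflicts with the nesting implied by the other characters — most parsimoniously interpreted as homoplasy.
Most parsimonious ingroup topology: ((Taxon 9,Taxon 3),(Taxon 2,Taxon 1)).
Changes per character on this tree: Char. 1: 1; Char. 2: 1; Char. 3: 1; Char. 4: 1; Char. 5: 2.
Total = 6.

6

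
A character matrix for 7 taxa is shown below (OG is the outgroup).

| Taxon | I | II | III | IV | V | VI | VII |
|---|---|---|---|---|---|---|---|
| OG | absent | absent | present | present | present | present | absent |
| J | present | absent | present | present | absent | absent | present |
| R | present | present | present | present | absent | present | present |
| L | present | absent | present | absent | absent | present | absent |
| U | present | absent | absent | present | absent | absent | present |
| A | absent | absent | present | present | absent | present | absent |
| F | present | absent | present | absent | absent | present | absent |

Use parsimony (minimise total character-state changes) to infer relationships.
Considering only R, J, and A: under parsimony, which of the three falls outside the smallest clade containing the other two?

A

Character polarity is set by the outgroup: the derived state is whichever differs from the outgroup's state, so for III, IV, V, VI the derived state is 'absent', and for the remaining characters it is 'present'.
Only F, J, L, R, and U show the derived state 'present' for I, supporting them as a clade.
II (derived state 'present') is unique to R (autapomorphy; uninformative for grouping).
III: derived state 'absent' in U only — an autapomorphy, so it tells us nothing about relationships among taxa.
IV: derived state 'absent' in F and L only — synapomorphy for {F, L}.
All ingroup taxa share the derived state 'absent' for V; it defines the ingroup but does not resolve relationships within it.
VI (derived state 'absent') is shared by J and U — a synapomorphy uniting that clade.
VII (derived state 'present') is shared by J, R, and U — a synapomorphy uniting that clade.
Most parsimonious ingroup topology: ((((J,U),R),(L,F)),A).
R and J share a more recent common ancestor with each other than either does with A, so A is the least closely related of the three.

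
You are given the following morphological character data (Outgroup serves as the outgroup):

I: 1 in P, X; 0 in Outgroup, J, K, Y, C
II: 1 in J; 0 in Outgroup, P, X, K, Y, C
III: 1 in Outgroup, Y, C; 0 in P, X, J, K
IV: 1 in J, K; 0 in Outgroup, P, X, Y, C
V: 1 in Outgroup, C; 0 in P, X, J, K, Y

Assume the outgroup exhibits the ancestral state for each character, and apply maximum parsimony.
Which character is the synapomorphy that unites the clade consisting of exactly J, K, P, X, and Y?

Character polarity is set by the outgroup: the derived state is whichever differs from the outgroup's state, so for III, V the derived state is '0', and for the remaining characters it is '1'.
Only P and X show the derived state '1' for I, supporting them as a clade.
II (derived state '1') is unique to J (autapomorphy; uninformative for grouping).
III (derived state '0') is shared by J, K, P, and X — a synapomorphy uniting that clade.
Only J and K show the derived state '1' for IV, supporting them as a clade.
V: derived state '0' in J, K, P, X, and Y only — synapomorphy for {J, K, P, X, Y}.
Most parsimonious ingroup topology: ((((P,X),(J,K)),Y),C).
The clade {J, K, P, X, Y} is supported by V: its derived state '0' occurs in exactly those taxa and in no other taxon (including the outgroup).

V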